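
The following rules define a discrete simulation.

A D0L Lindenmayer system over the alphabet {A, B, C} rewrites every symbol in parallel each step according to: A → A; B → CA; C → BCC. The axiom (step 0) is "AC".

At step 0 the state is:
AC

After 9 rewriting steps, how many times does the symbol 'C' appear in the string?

2378

[0] AC
[1] ABCC
[2] ACABCCBCC
[3] ABCCACABCCBCCCABCCBCC
[4] ACABCCBCCABCCACABCCBCCCABCCBCCBCCACABCCBCCCABCCBCC
[5] ABCCACABCCBCCCABCCBCCACABCCBCCABCCACABCCBCCCABCCBCCBCCACABCCBCCCABCCBCCCABCCBCCABCCACABCCBCCCABCCBCCBCCACABCCBCCCABCCBCC
[6] ACABCCBCCABCCACABCCBCCCABCCBCCBCCACABCCBCCCABCCBCCABCCACAB…CCABCCBCCCABCCBCCABCCACABCCBCCCABCCBCCBCCACABCCBCCCABCCBCC  (len 289)
[7] ABCCACABCCBCCCABCCBCCACABCCBCCABCCACABCCBCCCABCCBCCBCCACAB…CCABCCBCCCABCCBCCABCCACABCCBCCCABCCBCCBCCACABCCBCCCABCCBCC  (len 697)
[8] ACABCCBCCABCCACABCCBCCCABCCBCCBCCACABCCBCCCABCCBCCABCCACAB…CCABCCBCCCABCCBCCABCCACABCCBCCCABCCBCCBCCACABCCBCCCABCCBCC  (len 1682)
[9] ABCCACABCCBCCCABCCBCCACABCCBCCABCCACABCCBCCCABCCBCCBCCACAB…CCABCCBCCCABCCBCCABCCACABCCBCCCABCCBCCBCCACABCCBCCCABCCBCC  (len 4060)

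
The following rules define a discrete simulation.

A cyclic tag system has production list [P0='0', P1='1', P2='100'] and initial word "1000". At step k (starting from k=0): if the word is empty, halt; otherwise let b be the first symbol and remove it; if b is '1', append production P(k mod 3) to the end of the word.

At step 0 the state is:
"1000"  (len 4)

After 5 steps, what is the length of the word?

t=0: "1000"  (len 4)
t=1: "0000"  (len 4)
t=2: "000"  (len 3)
t=3: "00"  (len 2)
t=4: "0"  (len 1)
t=5: (halted — word empty)

0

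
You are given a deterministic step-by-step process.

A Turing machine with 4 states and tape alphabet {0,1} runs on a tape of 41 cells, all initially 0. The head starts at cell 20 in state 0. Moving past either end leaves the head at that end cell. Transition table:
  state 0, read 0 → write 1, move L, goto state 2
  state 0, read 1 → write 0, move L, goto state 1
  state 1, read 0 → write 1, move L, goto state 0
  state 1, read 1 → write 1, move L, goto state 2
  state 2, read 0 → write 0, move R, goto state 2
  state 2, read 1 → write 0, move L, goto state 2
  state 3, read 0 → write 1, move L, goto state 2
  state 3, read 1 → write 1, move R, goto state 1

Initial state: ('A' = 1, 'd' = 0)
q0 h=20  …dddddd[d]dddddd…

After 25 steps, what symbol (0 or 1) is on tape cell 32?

0

step 0: q0 h=20  …dddddd[d]dddddd…
step 1: q2 h=19  …dddddd[d]Addddd…
step 2: q2 h=20  …dddddd[A]dddddd…
step 3: q2 h=19  …dddddd[d]dddddd…
step 4: q2 h=20  …dddddd[d]dddddd…
step 5: q2 h=21  …dddddd[d]dddddd…
step 6: q2 h=22  …dddddd[d]dddddd…
step 7: q2 h=23  …dddddd[d]dddddd…
step 8: q2 h=24  …dddddd[d]dddddd…
step 9: q2 h=25  …dddddd[d]dddddd…
step 10: q2 h=26  …dddddd[d]dddddd…
step 11: q2 h=27  …dddddd[d]dddddd…
step 12: q2 h=28  …dddddd[d]dddddd…
step 13: q2 h=29  …dddddd[d]dddddd…
step 14: q2 h=30  …dddddd[d]dddddd…
step 15: q2 h=31  …dddddd[d]dddddd…
step 16: q2 h=32  …dddddd[d]dddddd…
step 17: q2 h=33  …dddddd[d]dddddd…
step 18: q2 h=34  …dddddd[d]dddddd|
step 19: q2 h=35  …dddddd[d]ddddd|
step 20: q2 h=36  …dddddd[d]dddd|
step 21: q2 h=37  …dddddd[d]ddd|
step 22: q2 h=38  …dddddd[d]dd|
step 23: q2 h=39  …dddddd[d]d|
step 24: q2 h=40  …dddddd[d]|
step 25: q2 h=40  …dddddd[d]|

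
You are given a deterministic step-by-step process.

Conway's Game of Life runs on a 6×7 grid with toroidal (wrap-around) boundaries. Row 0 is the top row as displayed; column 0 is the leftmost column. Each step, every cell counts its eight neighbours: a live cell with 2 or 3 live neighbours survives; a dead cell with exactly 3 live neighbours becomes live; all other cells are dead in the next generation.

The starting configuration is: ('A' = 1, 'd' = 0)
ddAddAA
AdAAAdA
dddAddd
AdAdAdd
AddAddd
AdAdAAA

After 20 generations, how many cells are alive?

6

step 0: ddAddAA
AdAAAdA
dddAddd
AdAdAdd
AddAddd
AdAdAAA
step 1: ddAdddd
AAAdAdA
AddddAA
dAAdAdd
AdAdddd
AdAdAdd
step 2: ddAddAA
ddAAddd
ddddAdd
ddAAdAd
AdAdddd
ddAdddd
step 3: dAAdddd
ddAAAAd
ddddAdd
dAAAAdd
ddAdddd
ddAAddA
step 4: dAdddAd
dAAdAAd
dAddddd
dAAdAdd
ddddAdd
dddAddd
step 5: dAdAdAd
AAAdAAd
AdddAAd
dAAAddd
ddAdAdd
ddddAdd
step 6: AAdAdAA
AdAdddd
AddddAd
dAAddAd
dAAdAdd
ddAdAAd
step 7: AddAdAd
ddAdAAd
AdAdddd
AdAAAAA
ddddAdd
ddddddd
step 8: dddAdAA
ddAdAAd
AdAdddd
AdAdAAA
ddddAdA
ddddAdd
step 9: dddAddA
dAAdAAd
AdAdddd
AdddAdd
AdddAdA
dddAAdA
step 10: AdddddA
AAAdAAA
AdAdAAA
AddAdAd
AdddAdA
dddAAdA
step 11: ddAdddd
ddAdAdd
ddAdddd
dddAddd
Adddddd
dddAAdd
step 12: ddAdAdd
dAAdddd
ddAdddd
ddddddd
dddAAdd
dddAddd
step 13: dAAdddd
dAAdddd
dAAdddd
dddAddd
dddAAdd
ddAdddd
step 14: dddAddd
AddAddd
dAdAddd
dddAAdd
ddAAAdd
dAAdddd
step 15: dAdAddd
dddAAdd
dddAddd
ddddddd
dAddAdd
dAddAdd
step 16: dddAddd
dddAAdd
dddAAdd
ddddddd
ddddddd
AAdAAdd
step 17: ddddddd
ddAdddd
dddAAdd
ddddddd
ddddddd
ddAAAdd
step 18: ddAdddd
dddAddd
dddAddd
ddddddd
dddAddd
dddAddd
step 19: ddAAddd
ddAAddd
ddddddd
ddddddd
ddddddd
ddAAddd
step 20: dAddAdd
ddAAddd
ddddddd
ddddddd
ddddddd
ddAAddd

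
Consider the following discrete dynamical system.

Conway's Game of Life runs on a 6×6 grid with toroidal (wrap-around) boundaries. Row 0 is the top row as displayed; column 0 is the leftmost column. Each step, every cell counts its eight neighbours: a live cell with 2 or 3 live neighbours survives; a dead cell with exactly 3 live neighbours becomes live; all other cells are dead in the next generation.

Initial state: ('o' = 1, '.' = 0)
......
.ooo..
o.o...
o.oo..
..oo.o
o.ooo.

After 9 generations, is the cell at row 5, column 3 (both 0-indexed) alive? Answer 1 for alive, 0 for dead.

step 0: ......
.ooo..
o.o...
o.oo..
..oo.o
o.ooo.
step 1: ....o.
.ooo..
o.....
o...oo
o....o
.oo.oo
step 2: o...oo
.ooo..
o.ooo.
.o..o.
...o..
.o.oo.
step 3: o....o
......
o...oo
.o..oo
...o..
o.oo..
step 4: oo...o
....o.
o...o.
...o..
oo.o.o
oooooo
step 5: ......
.o..o.
...ooo
.ooo..
......
...o..
step 6: ......
...ooo
oo...o
..oo..
...o..
......
step 7: ....o.
....oo
oo...o
ooooo.
..oo..
......
step 8: ....oo
....o.
......
....o.
....o.
...o..
step 9: ...ooo
....oo
......
......
...oo.
...o.o

1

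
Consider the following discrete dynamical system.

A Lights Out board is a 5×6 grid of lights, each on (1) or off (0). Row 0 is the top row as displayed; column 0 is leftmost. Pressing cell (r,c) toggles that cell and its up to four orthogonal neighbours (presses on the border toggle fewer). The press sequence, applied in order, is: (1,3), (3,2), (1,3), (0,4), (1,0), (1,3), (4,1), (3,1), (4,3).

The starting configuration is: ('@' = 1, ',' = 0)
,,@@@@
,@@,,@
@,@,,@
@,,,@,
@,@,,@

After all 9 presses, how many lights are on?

14

k=0  ,,@@@@
,@@,,@
@,@,,@
@,,,@,
@,@,,@
k=1  ,,@,@@
,@,@@@
@,@@,@
@,,,@,
@,@,,@
k=2  ,,@,@@
,@,@@@
@,,@,@
@@@@@,
@,,,,@
k=3  ,,@@@@
,@@,,@
@,,,,@
@@@@@,
@,,,,@
k=4  ,,@,,,
,@@,@@
@,,,,@
@@@@@,
@,,,,@
k=5  @,@,,,
@,@,@@
,,,,,@
@@@@@,
@,,,,@
k=6  @,@@,,
@,,@,@
,,,@,@
@@@@@,
@,,,,@
k=7  @,@@,,
@,,@,@
,,,@,@
@,@@@,
,@@,,@
k=8  @,@@,,
@,,@,@
,@,@,@
,@,@@,
,,@,,@
k=9  @,@@,,
@,,@,@
,@,@,@
,@,,@,
,,,@@@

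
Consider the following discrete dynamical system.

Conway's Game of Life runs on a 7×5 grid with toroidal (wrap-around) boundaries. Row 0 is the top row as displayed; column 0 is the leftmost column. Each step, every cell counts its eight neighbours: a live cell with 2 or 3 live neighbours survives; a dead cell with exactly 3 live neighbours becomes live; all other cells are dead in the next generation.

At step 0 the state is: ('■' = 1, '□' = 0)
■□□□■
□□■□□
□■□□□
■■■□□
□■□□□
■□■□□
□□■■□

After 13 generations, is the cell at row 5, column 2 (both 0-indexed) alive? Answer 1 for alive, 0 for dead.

0) ■□□□■
□□■□□
□■□□□
■■■□□
□■□□□
■□■□□
□□■■□
1) □■■□■
■■□□□
■□□□□
■□■□□
□□□□□
□□■■□
■□■■□
2) □□□□■
□□■□■
■□□□■
□■□□□
□■■■□
□■■■■
■□□□□
3) ■□□■■
□□□□■
■■□■■
□■□■■
□□□□■
□□□□■
■■■□□
4) □□■■□
□■■□□
□■□□□
□■□□□
□□□□■
□■□■■
□■■□□
5) □□□■□
□■□■□
■■□□□
■□□□□
□□■■■
□■□■■
■■□□■
6) □■□■□
■■□□■
■■■□■
■□■■□
□■■□□
□■□□□
□■□□□
7) □■□□■
□□□□□
□□□□□
□□□□□
■□□■□
■■□□□
■■□□□
8) □■□□□
□□□□□
□□□□□
□□□□□
■■□□■
□□■□□
□□■□■
9) □□□□□
□□□□□
□□□□□
■□□□□
■■□□□
□□■□■
□■■■□
10) □□■□□
□□□□□
□□□□□
■■□□□
■■□□■
□□□□■
□■■■□
11) □■■■□
□□□□□
□□□□□
□■□□■
□■□□■
□□□□■
□■■■□
12) □■□■□
□□■□□
□□□□□
□□□□□
□□□■■
□■□□■
■■□□■
13) □■□■■
□□■□□
□□□□□
□□□□□
■□□■■
□■■□□
□■□■■

1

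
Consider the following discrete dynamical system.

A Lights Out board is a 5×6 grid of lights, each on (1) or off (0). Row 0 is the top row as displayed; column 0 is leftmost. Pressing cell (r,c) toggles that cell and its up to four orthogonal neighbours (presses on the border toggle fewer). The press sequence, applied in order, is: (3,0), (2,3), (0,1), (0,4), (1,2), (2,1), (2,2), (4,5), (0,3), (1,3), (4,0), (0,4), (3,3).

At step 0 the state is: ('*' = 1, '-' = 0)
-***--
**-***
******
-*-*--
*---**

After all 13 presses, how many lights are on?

19

step 0: -***--
**-***
******
-*-*--
*---**
step 1: -***--
**-***
-*****
*--*--
----**
step 2: -***--
**--**
-*---*
*-----
----**
step 3: *--*--
*---**
-*---*
*-----
----**
step 4: *---**
*----*
-*---*
*-----
----**
step 5: *-*-**
****-*
-**--*
*-----
----**
step 6: *-*-**
*-**-*
*----*
**----
----**
step 7: *-*-**
*--*-*
****-*
***---
----**
step 8: *-*-**
*--*-*
****-*
***--*
------
step 9: *--*-*
*----*
****-*
***--*
------
step 10: *----*
*-****
***--*
***--*
------
step 11: *----*
*-****
***--*
-**--*
**----
step 12: *--**-
*-**-*
***--*
-**--*
**----
step 13: *--**-
*-**-*
****-*
-*-***
**-*--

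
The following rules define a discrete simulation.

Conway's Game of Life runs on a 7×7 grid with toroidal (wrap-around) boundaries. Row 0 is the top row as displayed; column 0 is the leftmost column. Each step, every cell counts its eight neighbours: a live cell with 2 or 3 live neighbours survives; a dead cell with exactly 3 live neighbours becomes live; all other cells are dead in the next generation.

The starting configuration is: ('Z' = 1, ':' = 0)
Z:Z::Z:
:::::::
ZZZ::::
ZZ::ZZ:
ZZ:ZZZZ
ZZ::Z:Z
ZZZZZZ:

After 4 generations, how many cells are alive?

t=0: Z:Z::Z:
:::::::
ZZZ::::
ZZ::ZZ:
ZZ:ZZZZ
ZZ::Z:Z
ZZZZZZ:
t=1: Z:Z::Z:
Z:Z:::Z
Z:Z:::Z
:::::::
:::Z:::
:::::::
:::::::
t=2: Z::::::
::ZZ:Z:
Z:::::Z
:::::::
:::::::
:::::::
:::::::
t=3: :::::::
ZZ:::::
::::::Z
:::::::
:::::::
:::::::
:::::::
t=4: :::::::
Z::::::
Z::::::
:::::::
:::::::
:::::::
:::::::

2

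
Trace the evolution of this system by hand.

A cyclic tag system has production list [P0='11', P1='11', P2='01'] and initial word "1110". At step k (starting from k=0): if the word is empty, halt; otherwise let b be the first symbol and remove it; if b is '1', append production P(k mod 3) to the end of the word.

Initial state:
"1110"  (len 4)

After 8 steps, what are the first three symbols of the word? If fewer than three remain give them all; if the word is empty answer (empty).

011

t=0: "1110"  (len 4)
t=1: "11011"  (len 5)
t=2: "101111"  (len 6)
t=3: "0111101"  (len 7)
t=4: "111101"  (len 6)
t=5: "1110111"  (len 7)
t=6: "11011101"  (len 8)
t=7: "101110111"  (len 9)
t=8: "0111011111"  (len 10)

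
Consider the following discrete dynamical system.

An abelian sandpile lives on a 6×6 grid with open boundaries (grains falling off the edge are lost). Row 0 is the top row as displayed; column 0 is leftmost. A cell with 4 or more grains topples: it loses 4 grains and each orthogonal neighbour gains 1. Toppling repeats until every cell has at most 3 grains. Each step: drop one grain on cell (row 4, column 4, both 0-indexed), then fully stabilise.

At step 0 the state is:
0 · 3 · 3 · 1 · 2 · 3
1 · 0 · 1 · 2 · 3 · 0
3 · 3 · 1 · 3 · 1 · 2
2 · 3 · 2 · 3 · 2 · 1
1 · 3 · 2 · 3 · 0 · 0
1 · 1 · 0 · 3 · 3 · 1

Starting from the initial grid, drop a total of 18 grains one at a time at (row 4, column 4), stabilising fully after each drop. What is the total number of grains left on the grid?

k=0  0 · 3 · 3 · 1 · 2 · 3
1 · 0 · 1 · 2 · 3 · 0
3 · 3 · 1 · 3 · 1 · 2
2 · 3 · 2 · 3 · 2 · 1
1 · 3 · 2 · 3 · 0 · 0
1 · 1 · 0 · 3 · 3 · 1
k=1  0 · 3 · 3 · 1 · 2 · 3
1 · 0 · 1 · 2 · 3 · 0
3 · 3 · 1 · 3 · 1 · 2
2 · 3 · 2 · 3 · 2 · 1
1 · 3 · 2 · 3 · 1 · 0
1 · 1 · 0 · 3 · 3 · 1
k=2  0 · 3 · 3 · 1 · 2 · 3
1 · 0 · 1 · 2 · 3 · 0
3 · 3 · 1 · 3 · 1 · 2
2 · 3 · 2 · 3 · 2 · 1
1 · 3 · 2 · 3 · 2 · 0
1 · 1 · 0 · 3 · 3 · 1
k=3  0 · 3 · 3 · 1 · 2 · 3
1 · 0 · 1 · 2 · 3 · 0
3 · 3 · 1 · 3 · 1 · 2
2 · 3 · 2 · 3 · 2 · 1
1 · 3 · 2 · 3 · 3 · 0
1 · 1 · 0 · 3 · 3 · 1
k=4  0 · 3 · 3 · 1 · 2 · 3
1 · 0 · 1 · 3 · 3 · 0
3 · 3 · 2 · 0 · 3 · 2
2 · 3 · 3 · 2 · 0 · 2
1 · 3 · 3 · 2 · 3 · 1
1 · 1 · 1 · 1 · 1 · 2
k=5  0 · 3 · 3 · 1 · 2 · 3
1 · 0 · 1 · 3 · 3 · 0
3 · 3 · 2 · 0 · 3 · 2
2 · 3 · 3 · 2 · 1 · 2
1 · 3 · 3 · 3 · 0 · 2
1 · 1 · 1 · 1 · 2 · 2
k=6  0 · 3 · 3 · 1 · 2 · 3
1 · 0 · 1 · 3 · 3 · 0
3 · 3 · 2 · 0 · 3 · 2
2 · 3 · 3 · 2 · 1 · 2
1 · 3 · 3 · 3 · 1 · 2
1 · 1 · 1 · 1 · 2 · 2
k=7  0 · 3 · 3 · 1 · 2 · 3
1 · 0 · 1 · 3 · 3 · 0
3 · 3 · 2 · 0 · 3 · 2
2 · 3 · 3 · 2 · 1 · 2
1 · 3 · 3 · 3 · 2 · 2
1 · 1 · 1 · 1 · 2 · 2
k=8  0 · 3 · 3 · 1 · 2 · 3
1 · 0 · 1 · 3 · 3 · 0
3 · 3 · 2 · 0 · 3 · 2
2 · 3 · 3 · 2 · 1 · 2
1 · 3 · 3 · 3 · 3 · 2
1 · 1 · 1 · 1 · 2 · 2
k=9  0 · 3 · 3 · 1 · 2 · 3
2 · 1 · 2 · 3 · 3 · 0
1 · 2 · 0 · 2 · 3 · 2
0 · 3 · 3 · 0 · 3 · 2
3 · 1 · 2 · 2 · 1 · 3
1 · 2 · 2 · 2 · 3 · 2
k=10  0 · 3 · 3 · 1 · 2 · 3
2 · 1 · 2 · 3 · 3 · 0
1 · 2 · 0 · 2 · 3 · 2
0 · 3 · 3 · 0 · 3 · 2
3 · 1 · 2 · 2 · 2 · 3
1 · 2 · 2 · 2 · 3 · 2
k=11  0 · 3 · 3 · 1 · 2 · 3
2 · 1 · 2 · 3 · 3 · 0
1 · 2 · 0 · 2 · 3 · 2
0 · 3 · 3 · 0 · 3 · 2
3 · 1 · 2 · 2 · 3 · 3
1 · 2 · 2 · 2 · 3 · 2
k=12  0 · 3 · 3 · 2 · 3 · 3
2 · 1 · 3 · 1 · 1 · 2
1 · 2 · 1 · 0 · 3 · 0
0 · 3 · 3 · 2 · 2 · 1
3 · 1 · 2 · 3 · 3 · 2
1 · 2 · 2 · 3 · 1 · 0
k=13  0 · 3 · 3 · 2 · 3 · 3
2 · 1 · 3 · 1 · 1 · 2
1 · 2 · 1 · 0 · 3 · 0
0 · 3 · 3 · 3 · 3 · 1
3 · 1 · 3 · 1 · 1 · 3
1 · 2 · 3 · 0 · 3 · 0
k=14  0 · 3 · 3 · 2 · 3 · 3
2 · 1 · 3 · 1 · 1 · 2
1 · 2 · 1 · 0 · 3 · 0
0 · 3 · 3 · 3 · 3 · 1
3 · 1 · 3 · 1 · 2 · 3
1 · 2 · 3 · 0 · 3 · 0
k=15  0 · 3 · 3 · 2 · 3 · 3
2 · 1 · 3 · 1 · 1 · 2
1 · 2 · 1 · 0 · 3 · 0
0 · 3 · 3 · 3 · 3 · 1
3 · 1 · 3 · 1 · 3 · 3
1 · 2 · 3 · 0 · 3 · 0
k=16  0 · 3 · 3 · 2 · 3 · 3
2 · 1 · 3 · 1 · 2 · 2
1 · 3 · 2 · 2 · 0 · 1
1 · 0 · 2 · 2 · 3 · 3
3 · 3 · 2 · 1 · 0 · 1
1 · 3 · 0 · 3 · 1 · 2
k=17  0 · 3 · 3 · 2 · 3 · 3
2 · 1 · 3 · 1 · 2 · 2
1 · 3 · 2 · 2 · 0 · 1
1 · 0 · 2 · 2 · 3 · 3
3 · 3 · 2 · 1 · 1 · 1
1 · 3 · 0 · 3 · 1 · 2
k=18  0 · 3 · 3 · 2 · 3 · 3
2 · 1 · 3 · 1 · 2 · 2
1 · 3 · 2 · 2 · 0 · 1
1 · 0 · 2 · 2 · 3 · 3
3 · 3 · 2 · 1 · 2 · 1
1 · 3 · 0 · 3 · 1 · 2

67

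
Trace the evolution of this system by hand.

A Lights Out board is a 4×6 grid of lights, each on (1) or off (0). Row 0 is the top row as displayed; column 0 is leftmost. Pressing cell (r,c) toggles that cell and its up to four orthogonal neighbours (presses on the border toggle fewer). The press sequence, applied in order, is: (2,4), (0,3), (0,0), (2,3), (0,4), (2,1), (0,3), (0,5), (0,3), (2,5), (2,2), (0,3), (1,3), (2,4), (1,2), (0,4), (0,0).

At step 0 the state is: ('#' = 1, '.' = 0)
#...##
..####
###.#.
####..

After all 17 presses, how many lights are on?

gen 0: #...##
..####
###.#.
####..
gen 1: #...##
..##.#
####.#
#####.
gen 2: #.##.#
..#..#
####.#
#####.
gen 3: .###.#
#.#..#
####.#
#####.
gen 4: .###.#
#.##.#
##..##
###.#.
gen 5: .##.#.
#.####
##..##
###.#.
gen 6: .##.#.
######
..#.##
#.#.#.
gen 7: .#.#..
###.##
..#.##
#.#.#.
gen 8: .#.###
###.#.
..#.##
#.#.#.
gen 9: .##..#
#####.
..#.##
#.#.#.
gen 10: .##..#
######
..#...
#.#.##
gen 11: .##..#
##.###
.#.#..
#...##
gen 12: .#.###
##..##
.#.#..
#...##
gen 13: .#..##
####.#
.#....
#...##
gen 14: .#..##
######
.#.###
#....#
gen 15: .##.##
#...##
.#####
#....#
gen 16: .###..
#....#
.#####
#....#
gen 17: #.##..
.....#
.#####
#....#

11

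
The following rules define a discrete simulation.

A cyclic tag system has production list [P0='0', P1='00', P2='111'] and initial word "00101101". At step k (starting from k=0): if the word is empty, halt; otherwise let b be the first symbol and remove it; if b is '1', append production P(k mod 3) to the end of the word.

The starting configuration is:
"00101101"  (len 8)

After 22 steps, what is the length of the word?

[0] "00101101"  (len 8)
[1] "0101101"  (len 7)
[2] "101101"  (len 6)
[3] "01101111"  (len 8)
[4] "1101111"  (len 7)
[5] "10111100"  (len 8)
[6] "0111100111"  (len 10)
[7] "111100111"  (len 9)
[8] "1110011100"  (len 10)
[9] "110011100111"  (len 12)
[10] "100111001110"  (len 12)
[11] "0011100111000"  (len 13)
[12] "011100111000"  (len 12)
[13] "11100111000"  (len 11)
[14] "110011100000"  (len 12)
[15] "10011100000111"  (len 14)
[16] "00111000001110"  (len 14)
[17] "0111000001110"  (len 13)
[18] "111000001110"  (len 12)
[19] "110000011100"  (len 12)
[20] "1000001110000"  (len 13)
[21] "000001110000111"  (len 15)
[22] "00001110000111"  (len 14)

14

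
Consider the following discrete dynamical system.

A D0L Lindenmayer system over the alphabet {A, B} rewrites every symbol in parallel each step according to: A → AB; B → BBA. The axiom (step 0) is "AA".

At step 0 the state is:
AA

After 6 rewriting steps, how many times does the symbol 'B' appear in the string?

288

k=0  AA
k=1  ABAB
k=2  ABBBAABBBA
k=3  ABBBABBABBAABABBBABBABBAAB
k=4  ABBBABBABBAABBBABBAABBBABBAABABBBAABBBABBABBAABBBABBAABBBABBAABABBBA
k=5  ABBBABBABBAABBBABBAABBBABBAABABBBABBABBAABBBABBAABABBBABBA…BBABBABBAABBBABBAABABBBABBABBAABBBABBAABABBBAABBBABBABBAAB  (len 178)
k=6  ABBBABBABBAABBBABBAABBBABBAABABBBABBABBAABBBABBAABABBBABBA…ABBAABABBBAABBBABBABBAABABBBABBABBAABBBABBAABBBABBAABABBBA  (len 466)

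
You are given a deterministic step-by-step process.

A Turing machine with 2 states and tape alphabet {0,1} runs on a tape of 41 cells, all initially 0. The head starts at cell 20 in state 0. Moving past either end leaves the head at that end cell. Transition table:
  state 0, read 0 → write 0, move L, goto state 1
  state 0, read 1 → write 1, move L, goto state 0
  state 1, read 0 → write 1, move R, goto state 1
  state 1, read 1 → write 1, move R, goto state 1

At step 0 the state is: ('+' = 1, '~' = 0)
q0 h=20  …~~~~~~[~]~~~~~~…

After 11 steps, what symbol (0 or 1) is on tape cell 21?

1

[0] q0 h=20  …~~~~~~[~]~~~~~~…
[1] q1 h=19  …~~~~~~[~]~~~~~~…
[2] q1 h=20  …~~~~~+[~]~~~~~~…
[3] q1 h=21  …~~~~++[~]~~~~~~…
[4] q1 h=22  …~~~+++[~]~~~~~~…
[5] q1 h=23  …~~++++[~]~~~~~~…
[6] q1 h=24  …~+++++[~]~~~~~~…
[7] q1 h=25  …++++++[~]~~~~~~…
[8] q1 h=26  …++++++[~]~~~~~~…
[9] q1 h=27  …++++++[~]~~~~~~…
[10] q1 h=28  …++++++[~]~~~~~~…
[11] q1 h=29  …++++++[~]~~~~~~…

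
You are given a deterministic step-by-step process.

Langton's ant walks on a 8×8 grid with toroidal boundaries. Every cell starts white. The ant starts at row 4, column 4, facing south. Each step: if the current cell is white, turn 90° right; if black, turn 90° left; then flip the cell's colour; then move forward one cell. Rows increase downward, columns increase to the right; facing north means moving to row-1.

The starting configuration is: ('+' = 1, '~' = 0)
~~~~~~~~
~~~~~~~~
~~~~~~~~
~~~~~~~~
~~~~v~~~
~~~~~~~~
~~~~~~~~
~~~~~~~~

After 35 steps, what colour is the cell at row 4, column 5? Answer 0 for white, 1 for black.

0

gen 0: ~~~~~~~~
~~~~~~~~
~~~~~~~~
~~~~~~~~
~~~~v~~~
~~~~~~~~
~~~~~~~~
~~~~~~~~
gen 1: ~~~~~~~~
~~~~~~~~
~~~~~~~~
~~~~~~~~
~~~<+~~~
~~~~~~~~
~~~~~~~~
~~~~~~~~
gen 2: ~~~~~~~~
~~~~~~~~
~~~~~~~~
~~~^~~~~
~~~++~~~
~~~~~~~~
~~~~~~~~
~~~~~~~~
gen 3: ~~~~~~~~
~~~~~~~~
~~~~~~~~
~~~+>~~~
~~~++~~~
~~~~~~~~
~~~~~~~~
~~~~~~~~
gen 4: ~~~~~~~~
~~~~~~~~
~~~~~~~~
~~~++~~~
~~~+v~~~
~~~~~~~~
~~~~~~~~
~~~~~~~~
gen 5: ~~~~~~~~
~~~~~~~~
~~~~~~~~
~~~++~~~
~~~+~>~~
~~~~~~~~
~~~~~~~~
~~~~~~~~
gen 6: ~~~~~~~~
~~~~~~~~
~~~~~~~~
~~~++~~~
~~~+~+~~
~~~~~v~~
~~~~~~~~
~~~~~~~~
gen 7: ~~~~~~~~
~~~~~~~~
~~~~~~~~
~~~++~~~
~~~+~+~~
~~~~<+~~
~~~~~~~~
~~~~~~~~
gen 8: ~~~~~~~~
~~~~~~~~
~~~~~~~~
~~~++~~~
~~~+^+~~
~~~~++~~
~~~~~~~~
~~~~~~~~
gen 9: ~~~~~~~~
~~~~~~~~
~~~~~~~~
~~~++~~~
~~~++>~~
~~~~++~~
~~~~~~~~
~~~~~~~~
gen 10: ~~~~~~~~
~~~~~~~~
~~~~~~~~
~~~++^~~
~~~++~~~
~~~~++~~
~~~~~~~~
~~~~~~~~
gen 11: ~~~~~~~~
~~~~~~~~
~~~~~~~~
~~~+++>~
~~~++~~~
~~~~++~~
~~~~~~~~
~~~~~~~~
gen 12: ~~~~~~~~
~~~~~~~~
~~~~~~~~
~~~++++~
~~~++~v~
~~~~++~~
~~~~~~~~
~~~~~~~~
gen 13: ~~~~~~~~
~~~~~~~~
~~~~~~~~
~~~++++~
~~~++<+~
~~~~++~~
~~~~~~~~
~~~~~~~~
gen 14: ~~~~~~~~
~~~~~~~~
~~~~~~~~
~~~++^+~
~~~++++~
~~~~++~~
~~~~~~~~
~~~~~~~~
gen 15: ~~~~~~~~
~~~~~~~~
~~~~~~~~
~~~+<~+~
~~~++++~
~~~~++~~
~~~~~~~~
~~~~~~~~
gen 16: ~~~~~~~~
~~~~~~~~
~~~~~~~~
~~~+~~+~
~~~+v++~
~~~~++~~
~~~~~~~~
~~~~~~~~
gen 17: ~~~~~~~~
~~~~~~~~
~~~~~~~~
~~~+~~+~
~~~+~>+~
~~~~++~~
~~~~~~~~
~~~~~~~~
gen 18: ~~~~~~~~
~~~~~~~~
~~~~~~~~
~~~+~^+~
~~~+~~+~
~~~~++~~
~~~~~~~~
~~~~~~~~
gen 19: ~~~~~~~~
~~~~~~~~
~~~~~~~~
~~~+~+>~
~~~+~~+~
~~~~++~~
~~~~~~~~
~~~~~~~~
gen 20: ~~~~~~~~
~~~~~~~~
~~~~~~^~
~~~+~+~~
~~~+~~+~
~~~~++~~
~~~~~~~~
~~~~~~~~
gen 21: ~~~~~~~~
~~~~~~~~
~~~~~~+>
~~~+~+~~
~~~+~~+~
~~~~++~~
~~~~~~~~
~~~~~~~~
gen 22: ~~~~~~~~
~~~~~~~~
~~~~~~++
~~~+~+~v
~~~+~~+~
~~~~++~~
~~~~~~~~
~~~~~~~~
gen 23: ~~~~~~~~
~~~~~~~~
~~~~~~++
~~~+~+<+
~~~+~~+~
~~~~++~~
~~~~~~~~
~~~~~~~~
gen 24: ~~~~~~~~
~~~~~~~~
~~~~~~^+
~~~+~+++
~~~+~~+~
~~~~++~~
~~~~~~~~
~~~~~~~~
gen 25: ~~~~~~~~
~~~~~~~~
~~~~~<~+
~~~+~+++
~~~+~~+~
~~~~++~~
~~~~~~~~
~~~~~~~~
gen 26: ~~~~~~~~
~~~~~^~~
~~~~~+~+
~~~+~+++
~~~+~~+~
~~~~++~~
~~~~~~~~
~~~~~~~~
gen 27: ~~~~~~~~
~~~~~+>~
~~~~~+~+
~~~+~+++
~~~+~~+~
~~~~++~~
~~~~~~~~
~~~~~~~~
gen 28: ~~~~~~~~
~~~~~++~
~~~~~+v+
~~~+~+++
~~~+~~+~
~~~~++~~
~~~~~~~~
~~~~~~~~
gen 29: ~~~~~~~~
~~~~~++~
~~~~~<++
~~~+~+++
~~~+~~+~
~~~~++~~
~~~~~~~~
~~~~~~~~
gen 30: ~~~~~~~~
~~~~~++~
~~~~~~++
~~~+~v++
~~~+~~+~
~~~~++~~
~~~~~~~~
~~~~~~~~
gen 31: ~~~~~~~~
~~~~~++~
~~~~~~++
~~~+~~>+
~~~+~~+~
~~~~++~~
~~~~~~~~
~~~~~~~~
gen 32: ~~~~~~~~
~~~~~++~
~~~~~~^+
~~~+~~~+
~~~+~~+~
~~~~++~~
~~~~~~~~
~~~~~~~~
gen 33: ~~~~~~~~
~~~~~++~
~~~~~<~+
~~~+~~~+
~~~+~~+~
~~~~++~~
~~~~~~~~
~~~~~~~~
gen 34: ~~~~~~~~
~~~~~^+~
~~~~~+~+
~~~+~~~+
~~~+~~+~
~~~~++~~
~~~~~~~~
~~~~~~~~
gen 35: ~~~~~~~~
~~~~<~+~
~~~~~+~+
~~~+~~~+
~~~+~~+~
~~~~++~~
~~~~~~~~
~~~~~~~~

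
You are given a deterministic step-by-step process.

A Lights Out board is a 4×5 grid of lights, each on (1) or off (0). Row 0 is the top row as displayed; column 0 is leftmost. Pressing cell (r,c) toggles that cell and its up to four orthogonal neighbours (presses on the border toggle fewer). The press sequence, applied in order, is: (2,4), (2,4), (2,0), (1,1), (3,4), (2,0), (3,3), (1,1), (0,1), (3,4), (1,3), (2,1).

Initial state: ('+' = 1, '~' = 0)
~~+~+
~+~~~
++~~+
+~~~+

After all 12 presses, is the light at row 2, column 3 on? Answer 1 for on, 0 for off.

t=0: ~~+~+
~+~~~
++~~+
+~~~+
t=1: ~~+~+
~+~~+
++~+~
+~~~~
t=2: ~~+~+
~+~~~
++~~+
+~~~+
t=3: ~~+~+
++~~~
~~~~+
~~~~+
t=4: ~++~+
~~+~~
~+~~+
~~~~+
t=5: ~++~+
~~+~~
~+~~~
~~~+~
t=6: ~++~+
+~+~~
+~~~~
+~~+~
t=7: ~++~+
+~+~~
+~~+~
+~+~+
t=8: ~~+~+
~+~~~
++~+~
+~+~+
t=9: ++~~+
~~~~~
++~+~
+~+~+
t=10: ++~~+
~~~~~
++~++
+~++~
t=11: ++~++
~~+++
++~~+
+~++~
t=12: ++~++
~++++
~~+~+
++++~

0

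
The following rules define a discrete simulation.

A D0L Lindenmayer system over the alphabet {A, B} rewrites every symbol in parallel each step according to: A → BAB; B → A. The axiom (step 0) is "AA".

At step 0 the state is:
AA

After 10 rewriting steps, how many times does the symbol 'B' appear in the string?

0) AA
1) BABBAB
2) ABABAABABA
3) BABABABABABBABABABABAB
4) ABABABABABABABABABABAABABABABABABABABABABA
5) BABABABABABABABABABABABABABABABABABABABABABBABABABABABABABABABABABABABABABABABABABABAB
6) ABABABABABABABABABABABABABABABABABABABABABABABABABABABABAB…BABABABABABABABABABABABABABABABABABABABABABABABABABABABABA  (len 170)
7) BABABABABABABABABABABABABABABABABABABABABABABABABABABABABA…ABABABABABABABABABABABABABABABABABABABABABABABABABABABABAB  (len 342)
8) ABABABABABABABABABABABABABABABABABABABABABABABABABABABABAB…BABABABABABABABABABABABABABABABABABABABABABABABABABABABABA  (len 682)
9) BABABABABABABABABABABABABABABABABABABABABABABABABABABABABA…ABABABABABABABABABABABABABABABABABABABABABABABABABABABABAB  (len 1366)
10) ABABABABABABABABABABABABABABABABABABABABABABABABABABABABAB…BABABABABABABABABABABABABABABABABABABABABABABABABABABABABA  (len 2730)

1364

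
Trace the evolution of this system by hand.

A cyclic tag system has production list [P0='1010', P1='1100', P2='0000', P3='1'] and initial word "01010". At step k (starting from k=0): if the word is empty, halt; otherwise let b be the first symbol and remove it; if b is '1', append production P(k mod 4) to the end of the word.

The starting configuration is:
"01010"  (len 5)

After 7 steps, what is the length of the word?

k=0  "01010"  (len 5)
k=1  "1010"  (len 4)
k=2  "0101100"  (len 7)
k=3  "101100"  (len 6)
k=4  "011001"  (len 6)
k=5  "11001"  (len 5)
k=6  "10011100"  (len 8)
k=7  "00111000000"  (len 11)

11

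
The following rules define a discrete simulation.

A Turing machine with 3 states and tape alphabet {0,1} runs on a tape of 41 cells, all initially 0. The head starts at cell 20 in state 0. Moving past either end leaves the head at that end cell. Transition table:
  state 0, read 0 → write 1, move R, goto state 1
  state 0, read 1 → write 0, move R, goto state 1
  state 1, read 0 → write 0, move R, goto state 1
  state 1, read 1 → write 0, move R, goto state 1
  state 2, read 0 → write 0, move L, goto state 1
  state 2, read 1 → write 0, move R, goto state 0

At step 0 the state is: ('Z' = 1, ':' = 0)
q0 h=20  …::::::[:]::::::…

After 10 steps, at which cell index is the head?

30

[0] q0 h=20  …::::::[:]::::::…
[1] q1 h=21  …:::::Z[:]::::::…
[2] q1 h=22  …::::Z:[:]::::::…
[3] q1 h=23  …:::Z::[:]::::::…
[4] q1 h=24  …::Z:::[:]::::::…
[5] q1 h=25  …:Z::::[:]::::::…
[6] q1 h=26  …Z:::::[:]::::::…
[7] q1 h=27  …::::::[:]::::::…
[8] q1 h=28  …::::::[:]::::::…
[9] q1 h=29  …::::::[:]::::::…
[10] q1 h=30  …::::::[:]::::::…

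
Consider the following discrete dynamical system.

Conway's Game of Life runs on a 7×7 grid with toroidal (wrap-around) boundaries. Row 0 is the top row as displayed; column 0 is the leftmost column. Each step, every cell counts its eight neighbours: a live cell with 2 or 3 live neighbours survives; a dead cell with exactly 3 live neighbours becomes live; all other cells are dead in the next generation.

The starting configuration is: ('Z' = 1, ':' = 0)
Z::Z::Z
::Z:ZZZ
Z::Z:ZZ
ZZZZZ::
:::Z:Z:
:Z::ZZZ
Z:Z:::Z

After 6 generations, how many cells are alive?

[0] Z::Z::Z
::Z:ZZZ
Z::Z:ZZ
ZZZZZ::
:::Z:Z:
:Z::ZZZ
Z:Z:::Z
[1] ::ZZZ::
:ZZ::::
:::::::
ZZ:::::
:::::::
:ZZZZ::
::ZZZ::
[2] ::::Z::
:ZZ::::
Z:Z::::
:::::::
Z::Z:::
:Z::Z::
:::::Z:
[3] :::::::
:ZZZ:::
::Z::::
:Z:::::
:::::::
::::Z::
::::ZZ:
[4] ::ZZZ::
:ZZZ:::
:::Z:::
:::::::
:::::::
::::ZZ:
::::ZZ:
[5] :Z:::Z:
:Z:::::
:::Z:::
:::::::
:::::::
::::ZZ:
:::::::
[6] :::::::
::Z::::
:::::::
:::::::
:::::::
:::::::
::::ZZ:

3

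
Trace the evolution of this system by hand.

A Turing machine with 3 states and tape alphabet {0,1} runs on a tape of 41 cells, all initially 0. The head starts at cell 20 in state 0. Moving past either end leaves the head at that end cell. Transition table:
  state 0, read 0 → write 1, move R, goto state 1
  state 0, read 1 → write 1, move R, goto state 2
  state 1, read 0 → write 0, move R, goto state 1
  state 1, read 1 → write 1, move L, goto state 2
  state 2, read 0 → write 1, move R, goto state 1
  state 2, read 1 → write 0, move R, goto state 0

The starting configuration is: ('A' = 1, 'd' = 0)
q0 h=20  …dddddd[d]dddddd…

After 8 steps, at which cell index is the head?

28

k=0  q0 h=20  …dddddd[d]dddddd…
k=1  q1 h=21  …dddddA[d]dddddd…
k=2  q1 h=22  …ddddAd[d]dddddd…
k=3  q1 h=23  …dddAdd[d]dddddd…
k=4  q1 h=24  …ddAddd[d]dddddd…
k=5  q1 h=25  …dAdddd[d]dddddd…
k=6  q1 h=26  …Addddd[d]dddddd…
k=7  q1 h=27  …dddddd[d]dddddd…
k=8  q1 h=28  …dddddd[d]dddddd…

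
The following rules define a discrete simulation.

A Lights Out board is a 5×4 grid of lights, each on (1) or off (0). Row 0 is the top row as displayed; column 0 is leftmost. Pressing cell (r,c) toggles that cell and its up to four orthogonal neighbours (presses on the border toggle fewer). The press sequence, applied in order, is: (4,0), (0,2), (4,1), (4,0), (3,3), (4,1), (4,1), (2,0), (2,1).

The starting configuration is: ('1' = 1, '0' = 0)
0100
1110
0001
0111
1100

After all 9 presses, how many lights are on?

7

t=0: 0100
1110
0001
0111
1100
t=1: 0100
1110
0001
1111
0000
t=2: 0011
1100
0001
1111
0000
t=3: 0011
1100
0001
1011
1110
t=4: 0011
1100
0001
0011
0010
t=5: 0011
1100
0000
0000
0011
t=6: 0011
1100
0000
0100
1101
t=7: 0011
1100
0000
0000
0011
t=8: 0011
0100
1100
1000
0011
t=9: 0011
0000
0010
1100
0011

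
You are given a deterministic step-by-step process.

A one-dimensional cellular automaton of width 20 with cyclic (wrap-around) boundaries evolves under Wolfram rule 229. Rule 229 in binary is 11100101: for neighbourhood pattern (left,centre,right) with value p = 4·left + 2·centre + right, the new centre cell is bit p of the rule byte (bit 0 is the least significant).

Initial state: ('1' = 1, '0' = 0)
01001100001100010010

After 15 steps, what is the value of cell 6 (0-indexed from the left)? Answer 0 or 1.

0

t=0: 01001100001100010010
t=1: 01000101100101010010
t=2: 01010110100111110010
t=3: 01111011100011110010
t=4: 00111101101001110010
t=5: 10011110111000110010
t=6: 10001111011010010011
t=7: 10100111101110010001
t=8: 11100011110110010100
t=9: 01101001111010011100
t=10: 00111000111110001101
t=11: 00011010011110100111
t=12: 01001110001111100011
t=13: 11000110100111101001
t=14: 11010011100011111000
t=15: 01110001101001111010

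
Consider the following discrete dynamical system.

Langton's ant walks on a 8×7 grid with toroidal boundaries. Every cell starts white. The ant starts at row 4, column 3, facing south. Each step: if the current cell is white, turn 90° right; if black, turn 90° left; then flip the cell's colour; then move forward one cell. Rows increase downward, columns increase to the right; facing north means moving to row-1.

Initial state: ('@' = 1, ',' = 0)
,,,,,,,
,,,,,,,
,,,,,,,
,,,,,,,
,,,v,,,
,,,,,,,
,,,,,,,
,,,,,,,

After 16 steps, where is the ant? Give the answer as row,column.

4,3

[0] ,,,,,,,
,,,,,,,
,,,,,,,
,,,,,,,
,,,v,,,
,,,,,,,
,,,,,,,
,,,,,,,
[1] ,,,,,,,
,,,,,,,
,,,,,,,
,,,,,,,
,,<@,,,
,,,,,,,
,,,,,,,
,,,,,,,
[2] ,,,,,,,
,,,,,,,
,,,,,,,
,,^,,,,
,,@@,,,
,,,,,,,
,,,,,,,
,,,,,,,
[3] ,,,,,,,
,,,,,,,
,,,,,,,
,,@>,,,
,,@@,,,
,,,,,,,
,,,,,,,
,,,,,,,
[4] ,,,,,,,
,,,,,,,
,,,,,,,
,,@@,,,
,,@v,,,
,,,,,,,
,,,,,,,
,,,,,,,
[5] ,,,,,,,
,,,,,,,
,,,,,,,
,,@@,,,
,,@,>,,
,,,,,,,
,,,,,,,
,,,,,,,
[6] ,,,,,,,
,,,,,,,
,,,,,,,
,,@@,,,
,,@,@,,
,,,,v,,
,,,,,,,
,,,,,,,
[7] ,,,,,,,
,,,,,,,
,,,,,,,
,,@@,,,
,,@,@,,
,,,<@,,
,,,,,,,
,,,,,,,
[8] ,,,,,,,
,,,,,,,
,,,,,,,
,,@@,,,
,,@^@,,
,,,@@,,
,,,,,,,
,,,,,,,
[9] ,,,,,,,
,,,,,,,
,,,,,,,
,,@@,,,
,,@@>,,
,,,@@,,
,,,,,,,
,,,,,,,
[10] ,,,,,,,
,,,,,,,
,,,,,,,
,,@@^,,
,,@@,,,
,,,@@,,
,,,,,,,
,,,,,,,
[11] ,,,,,,,
,,,,,,,
,,,,,,,
,,@@@>,
,,@@,,,
,,,@@,,
,,,,,,,
,,,,,,,
[12] ,,,,,,,
,,,,,,,
,,,,,,,
,,@@@@,
,,@@,v,
,,,@@,,
,,,,,,,
,,,,,,,
[13] ,,,,,,,
,,,,,,,
,,,,,,,
,,@@@@,
,,@@<@,
,,,@@,,
,,,,,,,
,,,,,,,
[14] ,,,,,,,
,,,,,,,
,,,,,,,
,,@@^@,
,,@@@@,
,,,@@,,
,,,,,,,
,,,,,,,
[15] ,,,,,,,
,,,,,,,
,,,,,,,
,,@<,@,
,,@@@@,
,,,@@,,
,,,,,,,
,,,,,,,
[16] ,,,,,,,
,,,,,,,
,,,,,,,
,,@,,@,
,,@v@@,
,,,@@,,
,,,,,,,
,,,,,,,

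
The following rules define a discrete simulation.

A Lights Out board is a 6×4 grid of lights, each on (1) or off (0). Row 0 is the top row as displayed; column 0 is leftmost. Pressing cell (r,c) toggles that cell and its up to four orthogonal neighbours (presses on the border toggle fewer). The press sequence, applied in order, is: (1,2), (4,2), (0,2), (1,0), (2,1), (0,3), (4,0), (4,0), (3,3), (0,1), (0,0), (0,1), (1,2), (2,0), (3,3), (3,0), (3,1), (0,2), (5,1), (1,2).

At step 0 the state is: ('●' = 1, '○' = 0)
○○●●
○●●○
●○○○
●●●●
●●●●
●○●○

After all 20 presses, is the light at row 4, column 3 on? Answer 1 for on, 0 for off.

0

k=0  ○○●●
○●●○
●○○○
●●●●
●●●●
●○●○
k=1  ○○○●
○○○●
●○●○
●●●●
●●●●
●○●○
k=2  ○○○●
○○○●
●○●○
●●○●
●○○○
●○○○
k=3  ○●●○
○○●●
●○●○
●●○●
●○○○
●○○○
k=4  ●●●○
●●●●
○○●○
●●○●
●○○○
●○○○
k=5  ●●●○
●○●●
●●○○
●○○●
●○○○
●○○○
k=6  ●●○●
●○●○
●●○○
●○○●
●○○○
●○○○
k=7  ●●○●
●○●○
●●○○
○○○●
○●○○
○○○○
k=8  ●●○●
●○●○
●●○○
●○○●
●○○○
●○○○
k=9  ●●○●
●○●○
●●○●
●○●○
●○○●
●○○○
k=10  ○○●●
●●●○
●●○●
●○●○
●○○●
●○○○
k=11  ●●●●
○●●○
●●○●
●○●○
●○○●
●○○○
k=12  ○○○●
○○●○
●●○●
●○●○
●○○●
●○○○
k=13  ○○●●
○●○●
●●●●
●○●○
●○○●
●○○○
k=14  ○○●●
●●○●
○○●●
○○●○
●○○●
●○○○
k=15  ○○●●
●●○●
○○●○
○○○●
●○○○
●○○○
k=16  ○○●●
●●○●
●○●○
●●○●
○○○○
●○○○
k=17  ○○●●
●●○●
●●●○
○○●●
○●○○
●○○○
k=18  ○●○○
●●●●
●●●○
○○●●
○●○○
●○○○
k=19  ○●○○
●●●●
●●●○
○○●●
○○○○
○●●○
k=20  ○●●○
●○○○
●●○○
○○●●
○○○○
○●●○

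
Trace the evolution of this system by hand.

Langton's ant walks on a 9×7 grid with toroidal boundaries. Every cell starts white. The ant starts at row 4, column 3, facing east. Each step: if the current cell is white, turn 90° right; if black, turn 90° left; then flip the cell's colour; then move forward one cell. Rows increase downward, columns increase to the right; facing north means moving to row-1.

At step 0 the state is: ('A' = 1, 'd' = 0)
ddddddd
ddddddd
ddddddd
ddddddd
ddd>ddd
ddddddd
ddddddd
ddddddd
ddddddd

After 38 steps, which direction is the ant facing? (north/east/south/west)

t=0: ddddddd
ddddddd
ddddddd
ddddddd
ddd>ddd
ddddddd
ddddddd
ddddddd
ddddddd
t=1: ddddddd
ddddddd
ddddddd
ddddddd
dddAddd
dddvddd
ddddddd
ddddddd
ddddddd
t=2: ddddddd
ddddddd
ddddddd
ddddddd
dddAddd
dd<Addd
ddddddd
ddddddd
ddddddd
t=3: ddddddd
ddddddd
ddddddd
ddddddd
dd^Addd
ddAAddd
ddddddd
ddddddd
ddddddd
t=4: ddddddd
ddddddd
ddddddd
ddddddd
ddA>ddd
ddAAddd
ddddddd
ddddddd
ddddddd
t=5: ddddddd
ddddddd
ddddddd
ddd^ddd
ddAdddd
ddAAddd
ddddddd
ddddddd
ddddddd
t=6: ddddddd
ddddddd
ddddddd
dddA>dd
ddAdddd
ddAAddd
ddddddd
ddddddd
ddddddd
t=7: ddddddd
ddddddd
ddddddd
dddAAdd
ddAdvdd
ddAAddd
ddddddd
ddddddd
ddddddd
t=8: ddddddd
ddddddd
ddddddd
dddAAdd
ddA<Add
ddAAddd
ddddddd
ddddddd
ddddddd
t=9: ddddddd
ddddddd
ddddddd
ddd^Add
ddAAAdd
ddAAddd
ddddddd
ddddddd
ddddddd
t=10: ddddddd
ddddddd
ddddddd
dd<dAdd
ddAAAdd
ddAAddd
ddddddd
ddddddd
ddddddd
t=11: ddddddd
ddddddd
dd^dddd
ddAdAdd
ddAAAdd
ddAAddd
ddddddd
ddddddd
ddddddd
t=12: ddddddd
ddddddd
ddA>ddd
ddAdAdd
ddAAAdd
ddAAddd
ddddddd
ddddddd
ddddddd
t=13: ddddddd
ddddddd
ddAAddd
ddAvAdd
ddAAAdd
ddAAddd
ddddddd
ddddddd
ddddddd
t=14: ddddddd
ddddddd
ddAAddd
dd<AAdd
ddAAAdd
ddAAddd
ddddddd
ddddddd
ddddddd
t=15: ddddddd
ddddddd
ddAAddd
dddAAdd
ddvAAdd
ddAAddd
ddddddd
ddddddd
ddddddd
t=16: ddddddd
ddddddd
ddAAddd
dddAAdd
ddd>Add
ddAAddd
ddddddd
ddddddd
ddddddd
t=17: ddddddd
ddddddd
ddAAddd
ddd^Add
ddddAdd
ddAAddd
ddddddd
ddddddd
ddddddd
t=18: ddddddd
ddddddd
ddAAddd
dd<dAdd
ddddAdd
ddAAddd
ddddddd
ddddddd
ddddddd
t=19: ddddddd
ddddddd
dd^Addd
ddAdAdd
ddddAdd
ddAAddd
ddddddd
ddddddd
ddddddd
t=20: ddddddd
ddddddd
d<dAddd
ddAdAdd
ddddAdd
ddAAddd
ddddddd
ddddddd
ddddddd
t=21: ddddddd
d^ddddd
dAdAddd
ddAdAdd
ddddAdd
ddAAddd
ddddddd
ddddddd
ddddddd
t=22: ddddddd
dA>dddd
dAdAddd
ddAdAdd
ddddAdd
ddAAddd
ddddddd
ddddddd
ddddddd
t=23: ddddddd
dAAdddd
dAvAddd
ddAdAdd
ddddAdd
ddAAddd
ddddddd
ddddddd
ddddddd
t=24: ddddddd
dAAdddd
d<AAddd
ddAdAdd
ddddAdd
ddAAddd
ddddddd
ddddddd
ddddddd
t=25: ddddddd
dAAdddd
ddAAddd
dvAdAdd
ddddAdd
ddAAddd
ddddddd
ddddddd
ddddddd
t=26: ddddddd
dAAdddd
ddAAddd
<AAdAdd
ddddAdd
ddAAddd
ddddddd
ddddddd
ddddddd
t=27: ddddddd
dAAdddd
^dAAddd
AAAdAdd
ddddAdd
ddAAddd
ddddddd
ddddddd
ddddddd
t=28: ddddddd
dAAdddd
A>AAddd
AAAdAdd
ddddAdd
ddAAddd
ddddddd
ddddddd
ddddddd
t=29: ddddddd
dAAdddd
AAAAddd
AvAdAdd
ddddAdd
ddAAddd
ddddddd
ddddddd
ddddddd
t=30: ddddddd
dAAdddd
AAAAddd
Ad>dAdd
ddddAdd
ddAAddd
ddddddd
ddddddd
ddddddd
t=31: ddddddd
dAAdddd
AA^Addd
AdddAdd
ddddAdd
ddAAddd
ddddddd
ddddddd
ddddddd
t=32: ddddddd
dAAdddd
A<dAddd
AdddAdd
ddddAdd
ddAAddd
ddddddd
ddddddd
ddddddd
t=33: ddddddd
dAAdddd
AddAddd
AvddAdd
ddddAdd
ddAAddd
ddddddd
ddddddd
ddddddd
t=34: ddddddd
dAAdddd
AddAddd
<AddAdd
ddddAdd
ddAAddd
ddddddd
ddddddd
ddddddd
t=35: ddddddd
dAAdddd
AddAddd
dAddAdd
vdddAdd
ddAAddd
ddddddd
ddddddd
ddddddd
t=36: ddddddd
dAAdddd
AddAddd
dAddAdd
AdddAd<
ddAAddd
ddddddd
ddddddd
ddddddd
t=37: ddddddd
dAAdddd
AddAddd
dAddAd^
AdddAdA
ddAAddd
ddddddd
ddddddd
ddddddd
t=38: ddddddd
dAAdddd
AddAddd
>AddAdA
AdddAdA
ddAAddd
ddddddd
ddddddd
ddddddd

east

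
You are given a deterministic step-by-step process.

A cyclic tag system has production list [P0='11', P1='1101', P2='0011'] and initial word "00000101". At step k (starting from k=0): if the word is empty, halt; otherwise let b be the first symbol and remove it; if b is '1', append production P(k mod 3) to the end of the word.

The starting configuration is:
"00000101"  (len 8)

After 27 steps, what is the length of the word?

35

t=0: "00000101"  (len 8)
t=1: "0000101"  (len 7)
t=2: "000101"  (len 6)
t=3: "00101"  (len 5)
t=4: "0101"  (len 4)
t=5: "101"  (len 3)
t=6: "010011"  (len 6)
t=7: "10011"  (len 5)
t=8: "00111101"  (len 8)
t=9: "0111101"  (len 7)
t=10: "111101"  (len 6)
t=11: "111011101"  (len 9)
t=12: "110111010011"  (len 12)
t=13: "1011101001111"  (len 13)
t=14: "0111010011111101"  (len 16)
t=15: "111010011111101"  (len 15)
t=16: "1101001111110111"  (len 16)
t=17: "1010011111101111101"  (len 19)
t=18: "0100111111011111010011"  (len 22)
t=19: "100111111011111010011"  (len 21)
t=20: "001111110111110100111101"  (len 24)
t=21: "01111110111110100111101"  (len 23)
t=22: "1111110111110100111101"  (len 22)
t=23: "1111101111101001111011101"  (len 25)
t=24: "1111011111010011110111010011"  (len 28)
t=25: "11101111101001111011101001111"  (len 29)
t=26: "11011111010011110111010011111101"  (len 32)
t=27: "10111110100111101110100111111010011"  (len 35)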